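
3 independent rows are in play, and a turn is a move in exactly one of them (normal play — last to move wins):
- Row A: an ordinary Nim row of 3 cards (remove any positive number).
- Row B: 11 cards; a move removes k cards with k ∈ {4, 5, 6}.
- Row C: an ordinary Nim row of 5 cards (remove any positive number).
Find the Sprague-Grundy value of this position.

Row A is a plain Nim row of size 3, so its Grundy value is 3.
Build the Grundy sequence for row B with g(k) = mex{g(k−s) : s ∈ {4, 5, 6}, s ≤ k}:
g(0) = mex{} = 0
g(1) = mex{} = 0
g(2) = mex{} = 0
g(3) = mex{} = 0
g(4) = mex{0} = 1
g(5) = mex{0} = 1
g(6) = mex{0} = 1
g(7) = mex{0} = 1
g(8) = mex{0,1} = 2
g(9) = mex{0,1} = 2
g(10) = mex{1} = 0
g(11) = mex{1} = 0
So g(11) = 0.
Row C is a plain Nim row of size 5, so its Grundy value is 5.
By the Sprague-Grundy theorem, the Grundy value of a sum of independent games is the XOR of the component values.
Combined value = 3 XOR 0 XOR 5 = 6.

6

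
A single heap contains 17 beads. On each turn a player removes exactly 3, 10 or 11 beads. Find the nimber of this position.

1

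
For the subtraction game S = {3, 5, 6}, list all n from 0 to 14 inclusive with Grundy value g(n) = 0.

Compute g(0), g(1), … for moves {3, 5, 6}:
k:     0  1  2  3  4  5  6  7  8  9 10 11 12 13 14
g(k):  0  0  0  1  1  1  2  2  2  0  0  0  1  1  1
The P-positions (g = 0) in 0..14 are 0, 1, 2, 9, 10, 11.

0, 1, 2, 9, 10, 11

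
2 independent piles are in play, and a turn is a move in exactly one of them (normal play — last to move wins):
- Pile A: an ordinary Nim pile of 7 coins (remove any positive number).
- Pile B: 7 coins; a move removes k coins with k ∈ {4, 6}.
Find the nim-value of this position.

6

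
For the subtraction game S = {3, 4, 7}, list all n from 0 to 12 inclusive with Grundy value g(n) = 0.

0, 1, 2, 10, 11, 12

Compute g(0), g(1), … for moves {3, 4, 7}:
g(0) = mex{} = 0
g(1) = mex{} = 0
g(2) = mex{} = 0
g(3) = mex{0} = 1
g(4) = mex{0} = 1
g(5) = mex{0} = 1
g(6) = mex{0,1} = 2
g(7) = mex{0,1} = 2
g(8) = mex{0,1} = 2
g(9) = mex{0,1,2} = 3
g(10) = mex{1,2} = 0
g(11) = mex{1,2} = 0
g(12) = mex{1,2,3} = 0
The P-positions (g = 0) in 0..12 are 0, 1, 2, 10, 11, 12.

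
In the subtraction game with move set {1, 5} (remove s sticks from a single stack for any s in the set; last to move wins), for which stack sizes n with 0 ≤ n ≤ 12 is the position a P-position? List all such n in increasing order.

Compute g(0), g(1), … for moves {1, 5}:
k:     0  1  2  3  4  5  6  7  8  9 10 11 12
g(k):  0  1  0  1  0  1  0  1  0  1  0  1  0
The P-positions (g = 0) in 0..12 are 0, 2, 4, 6, 8, 10, 12.

0, 2, 4, 6, 8, 10, 12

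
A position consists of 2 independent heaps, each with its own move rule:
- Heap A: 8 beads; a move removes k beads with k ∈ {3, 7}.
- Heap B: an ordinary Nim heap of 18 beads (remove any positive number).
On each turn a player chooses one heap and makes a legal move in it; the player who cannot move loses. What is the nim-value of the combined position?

16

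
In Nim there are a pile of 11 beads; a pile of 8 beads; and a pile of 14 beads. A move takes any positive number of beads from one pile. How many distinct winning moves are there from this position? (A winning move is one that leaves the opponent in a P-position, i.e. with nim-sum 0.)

Write each in binary and XOR column by column:
  1011  (11)
  1000  (8)
  1110  (14)
  ----
  1101  (13)
The overall nim-sum is X = 13. A pile of size p has a winning move iff p XOR X < p (reduce it to p XOR X).
  11: 11 XOR 13 = 6 < 11 — winning move (to 6).
  8: 8 XOR 13 = 5 < 8 — winning move (to 5).
  14: 14 XOR 13 = 3 < 14 — winning move (to 3).
That gives 3 winning moves.

3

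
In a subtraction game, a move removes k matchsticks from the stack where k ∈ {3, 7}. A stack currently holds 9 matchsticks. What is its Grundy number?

Grundy values for subtraction set {3, 7}:
k:     0  1  2  3  4  5  6  7  8  9
g(k):  0  0  0  1  1  1  0  2  2  1
So g(9) = 1.

1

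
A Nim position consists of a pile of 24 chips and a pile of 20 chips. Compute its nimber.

12

Nim-sum: 24 ^ 20 = 12.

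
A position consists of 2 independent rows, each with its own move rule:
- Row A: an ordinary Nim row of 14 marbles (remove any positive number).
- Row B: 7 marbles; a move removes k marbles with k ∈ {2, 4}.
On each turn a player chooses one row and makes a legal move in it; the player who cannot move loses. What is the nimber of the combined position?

14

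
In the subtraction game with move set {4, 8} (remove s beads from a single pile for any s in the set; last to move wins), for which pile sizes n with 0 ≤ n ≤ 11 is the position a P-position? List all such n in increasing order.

Compute g(0), g(1), … for moves {4, 8}:
k:     0  1  2  3  4  5  6  7  8  9 10 11
g(k):  0  0  0  0  1  1  1  1  2  2  2  2
The P-positions (g = 0) in 0..11 are 0, 1, 2, 3.

0, 1, 2, 3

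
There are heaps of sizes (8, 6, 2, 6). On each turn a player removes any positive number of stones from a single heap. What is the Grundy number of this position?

Nim-sum: 8 XOR 6 XOR 2 XOR 6 = 10.

10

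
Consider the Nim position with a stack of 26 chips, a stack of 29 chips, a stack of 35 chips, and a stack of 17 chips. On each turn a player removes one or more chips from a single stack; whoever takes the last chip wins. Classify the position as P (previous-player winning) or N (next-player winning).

N-position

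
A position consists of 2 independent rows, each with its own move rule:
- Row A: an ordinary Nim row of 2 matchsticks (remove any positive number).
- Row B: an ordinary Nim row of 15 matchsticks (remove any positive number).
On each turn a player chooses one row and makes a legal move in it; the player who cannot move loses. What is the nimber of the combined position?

Row A is a plain Nim row of size 2, so its Grundy value is 2.
Row B is a plain Nim row of size 15, so its Grundy value is 15.
The value of a disjunctive sum is the nim-sum of the parts.
Combined value = 2 ⊕ 15 = 13.

13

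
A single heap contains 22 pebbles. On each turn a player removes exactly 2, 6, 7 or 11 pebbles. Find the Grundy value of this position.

0

Grundy values for subtraction set {2, 6, 7, 11}:
k:     0  1  2  3  4  5  6  7  8  9 10 11 12 13 14 15 16 17 18 19 20 21 22
g(k):  0  0  1  1  0  0  1  1  2  0  3  1  2  0  0  1  1  0  0  1  1  2  0
So g(22) = 0.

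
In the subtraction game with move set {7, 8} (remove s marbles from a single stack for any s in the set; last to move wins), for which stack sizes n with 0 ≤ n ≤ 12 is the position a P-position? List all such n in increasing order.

Build the Grundy sequence with g(k) = mex{g(k−s) : s ∈ {7, 8}, s ≤ k}:
g(0) = mex{} = 0
g(1) = mex{} = 0
g(2) = mex{} = 0
g(3) = mex{} = 0
g(4) = mex{} = 0
g(5) = mex{} = 0
g(6) = mex{} = 0
g(7) = mex{0} = 1
g(8) = mex{0} = 1
g(9) = mex{0} = 1
g(10) = mex{0} = 1
g(11) = mex{0} = 1
g(12) = mex{0} = 1
The P-positions (g = 0) in 0..12 are 0, 1, 2, 3, 4, 5, 6.

0, 1, 2, 3, 4, 5, 6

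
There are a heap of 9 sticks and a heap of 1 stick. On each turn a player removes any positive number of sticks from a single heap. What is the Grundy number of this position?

8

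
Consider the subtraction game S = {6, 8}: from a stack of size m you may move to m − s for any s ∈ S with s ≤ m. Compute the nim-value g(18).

Build the Grundy sequence with g(k) = mex{g(k−s) : s ∈ {6, 8}, s ≤ k}:
k:     0  1  2  3  4  5  6  7  8  9 10 11 12 13 14 15 16 17 18
g(k):  0  0  0  0  0  0  1  1  1  1  1  1  2  2  0  0  0  0  0
So g(18) = 0.

0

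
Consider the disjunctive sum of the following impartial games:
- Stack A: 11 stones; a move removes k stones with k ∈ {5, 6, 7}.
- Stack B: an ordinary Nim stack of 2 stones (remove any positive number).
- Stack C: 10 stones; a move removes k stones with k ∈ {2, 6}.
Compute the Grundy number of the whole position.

Grundy values for stack A (subtraction set {5, 6, 7}):
g(0) = mex{} = 0
g(1) = mex{} = 0
g(2) = mex{} = 0
g(3) = mex{} = 0
g(4) = mex{} = 0
g(5) = mex{0} = 1
g(6) = mex{0} = 1
g(7) = mex{0} = 1
g(8) = mex{0} = 1
g(9) = mex{0} = 1
g(10) = mex{0,1} = 2
g(11) = mex{0,1} = 2
So g(11) = 2.
Stack B is a plain Nim stack of size 2, so its Grundy value is 2.
For stack C, compute g(0), g(1), … with moves {2, 6}:
g(0) = mex{} = 0
g(1) = mex{} = 0
g(2) = mex{0} = 1
g(3) = mex{0} = 1
g(4) = mex{1} = 0
g(5) = mex{1} = 0
g(6) = mex{0} = 1
g(7) = mex{0} = 1
g(8) = mex{1} = 0
g(9) = mex{1} = 0
g(10) = mex{0} = 1
So g(10) = 1.
The value of a disjunctive sum is the nim-sum of the parts.
Combined value = 2 ⊕ 2 ⊕ 1 = 1.

1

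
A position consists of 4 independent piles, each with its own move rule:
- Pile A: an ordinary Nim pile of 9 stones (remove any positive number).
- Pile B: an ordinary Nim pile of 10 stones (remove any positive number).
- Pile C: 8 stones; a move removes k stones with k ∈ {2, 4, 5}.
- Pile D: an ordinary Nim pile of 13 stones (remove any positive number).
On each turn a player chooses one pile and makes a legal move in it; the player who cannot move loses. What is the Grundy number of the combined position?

14

Pile A is a plain Nim pile of size 9, so its Grundy value is 9.
Pile B is a plain Nim pile of size 10, so its Grundy value is 10.
For pile C, compute g(0), g(1), … with moves {2, 4, 5}:
k:     0  1  2  3  4  5  6  7  8
g(k):  0  0  1  1  2  2  3  0  0
So g(8) = 0.
Pile D is a plain Nim pile of size 13, so its Grundy value is 13.
By the Sprague-Grundy theorem, the Grundy value of a sum of independent games is the XOR of the component values.
Combined value = 9 ⊕ 10 ⊕ 0 ⊕ 13 = 14.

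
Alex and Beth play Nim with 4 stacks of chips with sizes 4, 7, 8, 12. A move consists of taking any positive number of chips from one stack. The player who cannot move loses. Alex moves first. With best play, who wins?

Alex wins

Nim-sum: 4 ⊕ 7 ⊕ 8 ⊕ 12 = 7.
The nim-sum is 7 ≠ 0, so this is an N-position: the player to move can win; Alex has a winning move.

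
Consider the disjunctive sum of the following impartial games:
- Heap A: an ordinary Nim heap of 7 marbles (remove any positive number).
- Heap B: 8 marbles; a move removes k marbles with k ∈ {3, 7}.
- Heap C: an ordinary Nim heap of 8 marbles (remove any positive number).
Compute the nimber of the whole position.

Heap A is a plain Nim heap of size 7, so its Grundy value is 7.
For heap B, compute g(0), g(1), … with moves {3, 7}:
g(0) = mex{} = 0
g(1) = mex{} = 0
g(2) = mex{} = 0
g(3) = mex{0} = 1
g(4) = mex{0} = 1
g(5) = mex{0} = 1
g(6) = mex{1} = 0
g(7) = mex{0,1} = 2
g(8) = mex{0,1} = 2
So g(8) = 2.
Heap C is a plain Nim heap of size 8, so its Grundy value is 8.
The value of a disjunctive sum is the nim-sum of the parts.
Combined value = 7 ⊕ 2 ⊕ 8 = 13.

13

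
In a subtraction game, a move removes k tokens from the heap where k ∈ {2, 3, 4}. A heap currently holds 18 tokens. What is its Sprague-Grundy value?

Grundy values for subtraction set {2, 3, 4}:
k:     0  1  2  3  4  5  6  7  8  9 10 11 12 13 14 15 16 17 18
g(k):  0  0  1  1  2  2  0  0  1  1  2  2  0  0  1  1  2  2  0
So g(18) = 0.

0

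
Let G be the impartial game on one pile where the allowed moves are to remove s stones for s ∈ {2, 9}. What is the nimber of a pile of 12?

Compute g(0), g(1), … for moves {2, 9}:
g(0) = mex{} = 0
g(1) = mex{} = 0
g(2) = mex{0} = 1
g(3) = mex{0} = 1
g(4) = mex{1} = 0
g(5) = mex{1} = 0
g(6) = mex{0} = 1
g(7) = mex{0} = 1
g(8) = mex{1} = 0
g(9) = mex{0,1} = 2
g(10) = mex{0} = 1
g(11) = mex{1,2} = 0
g(12) = mex{1} = 0
So g(12) = 0.

0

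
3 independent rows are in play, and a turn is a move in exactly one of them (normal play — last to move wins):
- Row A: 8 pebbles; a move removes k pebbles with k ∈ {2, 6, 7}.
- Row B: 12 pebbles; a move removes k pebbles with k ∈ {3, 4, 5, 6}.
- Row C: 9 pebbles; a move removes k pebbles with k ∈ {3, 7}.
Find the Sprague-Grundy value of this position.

Build the Grundy sequence for row A with g(k) = mex{g(k−s) : s ∈ {2, 6, 7}, s ≤ k}:
g(0) = mex{} = 0
g(1) = mex{} = 0
g(2) = mex{0} = 1
g(3) = mex{0} = 1
g(4) = mex{1} = 0
g(5) = mex{1} = 0
g(6) = mex{0} = 1
g(7) = mex{0} = 1
g(8) = mex{0,1} = 2
So g(8) = 2.
Grundy values for row B (subtraction set {3, 4, 5, 6}):
k:     0  1  2  3  4  5  6  7  8  9 10 11 12
g(k):  0  0  0  1  1  1  2  2  2  0  0  0  1
So g(12) = 1.
For row C, compute g(0), g(1), … with moves {3, 7}:
k:     0  1  2  3  4  5  6  7  8  9
g(k):  0  0  0  1  1  1  0  2  2  1
So g(9) = 1.
The value of a disjunctive sum is the nim-sum of the parts.
Combined value = 2 ⊕ 1 ⊕ 1 = 2.

2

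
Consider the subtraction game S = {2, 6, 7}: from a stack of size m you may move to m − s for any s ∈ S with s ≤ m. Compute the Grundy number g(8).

Build the Grundy sequence with g(k) = mex{g(k−s) : s ∈ {2, 6, 7}, s ≤ k}:
g(0) = mex{} = 0
g(1) = mex{} = 0
g(2) = mex{0} = 1
g(3) = mex{0} = 1
g(4) = mex{1} = 0
g(5) = mex{1} = 0
g(6) = mex{0} = 1
g(7) = mex{0} = 1
g(8) = mex{0,1} = 2
So g(8) = 2.

2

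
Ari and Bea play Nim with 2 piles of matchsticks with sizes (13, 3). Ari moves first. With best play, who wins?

Ari wins

Compute the nim-sum pairwise:
13 ^ 3 = 14
The nim-sum is 14 ≠ 0, so this is an N-position: the player to move can win; Ari has a winning move.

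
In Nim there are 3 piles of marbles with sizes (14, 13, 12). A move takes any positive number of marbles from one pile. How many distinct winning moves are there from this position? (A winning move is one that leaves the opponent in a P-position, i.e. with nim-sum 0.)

3

Nim-sum: 14 ^ 13 ^ 12 = 15.
The overall nim-sum is X = 15. A pile of size p has a winning move iff p XOR X < p (reduce it to p XOR X).
  14: 14 XOR 15 = 1 < 14 — winning move (to 1).
  13: 13 XOR 15 = 2 < 13 — winning move (to 2).
  12: 12 XOR 15 = 3 < 12 — winning move (to 3).
That gives 3 winning moves.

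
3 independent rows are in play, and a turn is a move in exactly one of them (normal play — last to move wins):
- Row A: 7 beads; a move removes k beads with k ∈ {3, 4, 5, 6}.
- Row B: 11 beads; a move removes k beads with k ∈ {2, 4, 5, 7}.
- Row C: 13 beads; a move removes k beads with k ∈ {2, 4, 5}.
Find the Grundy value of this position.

0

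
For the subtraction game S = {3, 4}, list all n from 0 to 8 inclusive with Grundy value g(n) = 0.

0, 1, 2, 7, 8

Build the Grundy sequence with g(k) = mex{g(k−s) : s ∈ {3, 4}, s ≤ k}:
g(0) = mex{} = 0
g(1) = mex{} = 0
g(2) = mex{} = 0
g(3) = mex{0} = 1
g(4) = mex{0} = 1
g(5) = mex{0} = 1
g(6) = mex{0,1} = 2
g(7) = mex{1} = 0
g(8) = mex{1} = 0
The P-positions (g = 0) in 0..8 are 0, 1, 2, 7, 8.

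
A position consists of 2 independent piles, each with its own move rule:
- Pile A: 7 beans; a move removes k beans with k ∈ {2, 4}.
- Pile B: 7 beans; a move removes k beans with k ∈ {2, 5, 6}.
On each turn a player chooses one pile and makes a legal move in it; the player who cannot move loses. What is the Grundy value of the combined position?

3

For pile A, compute g(0), g(1), … with moves {2, 4}:
k:     0  1  2  3  4  5  6  7
g(k):  0  0  1  1  2  2  0  0
So g(7) = 0.
Grundy values for pile B (subtraction set {2, 5, 6}):
k:     0  1  2  3  4  5  6  7
g(k):  0  0  1  1  0  2  1  3
So g(7) = 3.
By the Sprague-Grundy theorem, the Grundy value of a sum of independent games is the XOR of the component values.
Combined value = 0 XOR 3 = 3.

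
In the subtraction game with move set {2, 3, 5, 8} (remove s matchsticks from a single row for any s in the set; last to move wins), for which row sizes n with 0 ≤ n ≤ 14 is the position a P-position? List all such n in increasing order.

0, 1, 7, 11

Grundy values for subtraction set {2, 3, 5, 8}:
g(0) = mex{} = 0
g(1) = mex{} = 0
g(2) = mex{0} = 1
g(3) = mex{0} = 1
g(4) = mex{0,1} = 2
g(5) = mex{0,1} = 2
g(6) = mex{0,1,2} = 3
g(7) = mex{1,2} = 0
g(8) = mex{0,1,2,3} = 4
g(9) = mex{0,2,3} = 1
g(10) = mex{0,1,2,4} = 3
g(11) = mex{1,3,4} = 0
g(12) = mex{0,1,2,3} = 4
g(13) = mex{0,2,3,4} = 1
g(14) = mex{0,1,3,4} = 2
The P-positions (g = 0) in 0..14 are 0, 1, 7, 11.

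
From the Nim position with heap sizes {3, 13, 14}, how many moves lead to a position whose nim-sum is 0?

Write each in binary and XOR column by column:
  0011  (3)
  1101  (13)
  1110  (14)
  ----
  0000  (0)
The nim-sum is already 0, so every move leaves a nonzero nim-sum — there are no winning moves.

0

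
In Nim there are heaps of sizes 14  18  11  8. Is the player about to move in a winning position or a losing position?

Winning position

Nim-sum: 14 XOR 18 XOR 11 XOR 8 = 31.
The nim-sum is 31 ≠ 0, so this is an N-position: the player to move can win.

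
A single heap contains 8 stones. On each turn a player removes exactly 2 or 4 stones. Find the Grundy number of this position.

1

Compute g(0), g(1), … for moves {2, 4}:
k:     0  1  2  3  4  5  6  7  8
g(k):  0  0  1  1  2  2  0  0  1
So g(8) = 1.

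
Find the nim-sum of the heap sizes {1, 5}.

4

Compute the nim-sum pairwise:
1 ^ 5 = 4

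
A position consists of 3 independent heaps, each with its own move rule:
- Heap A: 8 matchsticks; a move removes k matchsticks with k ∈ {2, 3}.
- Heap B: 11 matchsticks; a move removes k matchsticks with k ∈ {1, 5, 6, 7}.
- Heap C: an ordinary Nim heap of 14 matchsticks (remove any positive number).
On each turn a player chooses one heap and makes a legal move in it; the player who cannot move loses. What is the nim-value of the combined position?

12

For heap A, compute g(0), g(1), … with moves {2, 3}:
k:     0  1  2  3  4  5  6  7  8
g(k):  0  0  1  1  2  0  0  1  1
So g(8) = 1.
Build the Grundy sequence for heap B with g(k) = mex{g(k−s) : s ∈ {1, 5, 6, 7}, s ≤ k}:
k:     0  1  2  3  4  5  6  7  8  9 10 11
g(k):  0  1  0  1  0  1  2  3  2  3  2  3
So g(11) = 3.
Heap C is a plain Nim heap of size 14, so its Grundy value is 14.
By the Sprague-Grundy theorem, the Grundy value of a sum of independent games is the XOR of the component values.
Combined value = 1 ⊕ 3 ⊕ 14 = 12.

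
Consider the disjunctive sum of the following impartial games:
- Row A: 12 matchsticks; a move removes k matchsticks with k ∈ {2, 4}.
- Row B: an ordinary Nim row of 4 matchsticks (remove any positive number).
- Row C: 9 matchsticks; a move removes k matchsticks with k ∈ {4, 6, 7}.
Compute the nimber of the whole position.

6

Build the Grundy sequence for row A with g(k) = mex{g(k−s) : s ∈ {2, 4}, s ≤ k}:
k:     0  1  2  3  4  5  6  7  8  9 10 11 12
g(k):  0  0  1  1  2  2  0  0  1  1  2  2  0
So g(12) = 0.
Row B is a plain Nim row of size 4, so its Grundy value is 4.
Build the Grundy sequence for row C with g(k) = mex{g(k−s) : s ∈ {4, 6, 7}, s ≤ k}:
g(0) = mex{} = 0
g(1) = mex{} = 0
g(2) = mex{} = 0
g(3) = mex{} = 0
g(4) = mex{0} = 1
g(5) = mex{0} = 1
g(6) = mex{0} = 1
g(7) = mex{0} = 1
g(8) = mex{0,1} = 2
g(9) = mex{0,1} = 2
So g(9) = 2.
The value of a disjunctive sum is the nim-sum of the parts.
Combined value = 0 XOR 4 XOR 2 = 6.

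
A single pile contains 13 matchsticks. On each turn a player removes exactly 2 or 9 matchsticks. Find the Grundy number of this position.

1

Compute g(0), g(1), … for moves {2, 9}:
g(0) = mex{} = 0
g(1) = mex{} = 0
g(2) = mex{0} = 1
g(3) = mex{0} = 1
g(4) = mex{1} = 0
g(5) = mex{1} = 0
g(6) = mex{0} = 1
g(7) = mex{0} = 1
g(8) = mex{1} = 0
g(9) = mex{0,1} = 2
g(10) = mex{0} = 1
g(11) = mex{1,2} = 0
g(12) = mex{1} = 0
g(13) = mex{0} = 1
So g(13) = 1.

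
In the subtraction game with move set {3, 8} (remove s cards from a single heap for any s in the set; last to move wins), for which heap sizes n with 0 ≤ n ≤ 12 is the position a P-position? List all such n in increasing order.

0, 1, 2, 6, 7, 11, 12

Grundy values for subtraction set {3, 8}:
g(0) = mex{} = 0
g(1) = mex{} = 0
g(2) = mex{} = 0
g(3) = mex{0} = 1
g(4) = mex{0} = 1
g(5) = mex{0} = 1
g(6) = mex{1} = 0
g(7) = mex{1} = 0
g(8) = mex{0,1} = 2
g(9) = mex{0} = 1
g(10) = mex{0} = 1
g(11) = mex{1,2} = 0
g(12) = mex{1} = 0
The P-positions (g = 0) in 0..12 are 0, 1, 2, 6, 7, 11, 12.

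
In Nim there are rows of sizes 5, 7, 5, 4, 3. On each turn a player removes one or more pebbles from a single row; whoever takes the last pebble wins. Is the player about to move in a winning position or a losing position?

Losing position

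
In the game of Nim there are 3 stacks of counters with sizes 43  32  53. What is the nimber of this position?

62

Bitwise XOR of the heap sizes:
  101011  (43)
  100000  (32)
  110101  (53)
  ------
  111110  (62)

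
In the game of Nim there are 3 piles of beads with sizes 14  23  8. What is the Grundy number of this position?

17

Nim-sum: 14 ^ 23 ^ 8 = 17.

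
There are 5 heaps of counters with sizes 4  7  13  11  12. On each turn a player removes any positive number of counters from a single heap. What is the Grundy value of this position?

Compute the nim-sum pairwise:
4 ⊕ 7 = 3
3 ⊕ 13 = 14
14 ⊕ 11 = 5
5 ⊕ 12 = 9

9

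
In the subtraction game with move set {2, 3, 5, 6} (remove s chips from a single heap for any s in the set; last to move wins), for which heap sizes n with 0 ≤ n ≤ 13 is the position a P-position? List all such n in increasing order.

0, 1, 8, 9

Compute g(0), g(1), … for moves {2, 3, 5, 6}:
g(0) = mex{} = 0
g(1) = mex{} = 0
g(2) = mex{0} = 1
g(3) = mex{0} = 1
g(4) = mex{0,1} = 2
g(5) = mex{0,1} = 2
g(6) = mex{0,1,2} = 3
g(7) = mex{0,1,2} = 3
g(8) = mex{1,2,3} = 0
g(9) = mex{1,2,3} = 0
g(10) = mex{0,2,3} = 1
g(11) = mex{0,2,3} = 1
g(12) = mex{0,1,3} = 2
g(13) = mex{0,1,3} = 2
The P-positions (g = 0) in 0..13 are 0, 1, 8, 9.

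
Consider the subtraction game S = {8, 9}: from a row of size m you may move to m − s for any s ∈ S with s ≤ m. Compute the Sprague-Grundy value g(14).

Grundy values for subtraction set {8, 9}:
k:     0  1  2  3  4  5  6  7  8  9 10 11 12 13 14
g(k):  0  0  0  0  0  0  0  0  1  1  1  1  1  1  1
So g(14) = 1.

1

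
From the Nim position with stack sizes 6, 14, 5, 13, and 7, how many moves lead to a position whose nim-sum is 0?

Compute the nim-sum pairwise:
6 XOR 14 = 8
8 XOR 5 = 13
13 XOR 13 = 0
0 XOR 7 = 7
The overall nim-sum is X = 7. A stack of size p has a winning move iff p XOR X < p (reduce it to p XOR X).
  6: 6 XOR 7 = 1 < 6 — winning move (to 1).
  14: 14 XOR 7 = 9 < 14 — winning move (to 9).
  5: 5 XOR 7 = 2 < 5 — winning move (to 2).
  13: 13 XOR 7 = 10 < 13 — winning move (to 10).
  7: 7 XOR 7 = 0 < 7 — winning move (to 0).
That gives 5 winning moves.

5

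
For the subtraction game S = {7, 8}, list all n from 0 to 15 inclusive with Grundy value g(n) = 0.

0, 1, 2, 3, 4, 5, 6, 15

Build the Grundy sequence with g(k) = mex{g(k−s) : s ∈ {7, 8}, s ≤ k}:
k:     0  1  2  3  4  5  6  7  8  9 10 11 12 13 14 15
g(k):  0  0  0  0  0  0  0  1  1  1  1  1  1  1  2  0
The P-positions (g = 0) in 0..15 are 0, 1, 2, 3, 4, 5, 6, 15.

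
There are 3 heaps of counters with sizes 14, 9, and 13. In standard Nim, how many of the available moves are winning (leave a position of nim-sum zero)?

Compute the nim-sum pairwise:
14 ^ 9 = 7
7 ^ 13 = 10
The overall nim-sum is X = 10. A heap of size p has a winning move iff p XOR X < p (reduce it to p XOR X).
  14: 14 XOR 10 = 4 < 14 — winning move (to 4).
  9: 9 XOR 10 = 3 < 9 — winning move (to 3).
  13: 13 XOR 10 = 7 < 13 — winning move (to 7).
That gives 3 winning moves.

3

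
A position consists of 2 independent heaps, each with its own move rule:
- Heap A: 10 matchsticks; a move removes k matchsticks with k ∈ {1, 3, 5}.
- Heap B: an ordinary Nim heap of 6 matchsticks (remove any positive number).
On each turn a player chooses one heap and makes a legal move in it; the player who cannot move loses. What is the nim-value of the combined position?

6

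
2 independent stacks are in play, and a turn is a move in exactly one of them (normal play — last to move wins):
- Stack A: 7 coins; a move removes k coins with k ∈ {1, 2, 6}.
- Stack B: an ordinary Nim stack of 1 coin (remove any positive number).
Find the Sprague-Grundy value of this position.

Grundy values for stack A (subtraction set {1, 2, 6}):
k:     0  1  2  3  4  5  6  7
g(k):  0  1  2  0  1  2  3  0
So g(7) = 0.
Stack B is a plain Nim stack of size 1, so its Grundy value is 1.
The value of a disjunctive sum is the nim-sum of the parts.
Combined value = 0 ⊕ 1 = 1.

1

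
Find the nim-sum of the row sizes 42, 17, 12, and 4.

51

Nim-sum: 42 ^ 17 ^ 12 ^ 4 = 51.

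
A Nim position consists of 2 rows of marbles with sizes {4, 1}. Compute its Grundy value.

Nim-sum: 4 ⊕ 1 = 5.

5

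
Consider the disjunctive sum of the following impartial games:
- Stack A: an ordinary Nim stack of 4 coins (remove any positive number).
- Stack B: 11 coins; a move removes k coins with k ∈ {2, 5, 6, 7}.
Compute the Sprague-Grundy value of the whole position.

Stack A is a plain Nim stack of size 4, so its Grundy value is 4.
For stack B, compute g(0), g(1), … with moves {2, 5, 6, 7}:
k:     0  1  2  3  4  5  6  7  8  9 10 11
g(k):  0  0  1  1  0  2  1  3  2  2  3  3
So g(11) = 3.
The value of a disjunctive sum is the nim-sum of the parts.
Combined value = 4 ⊕ 3 = 7.

7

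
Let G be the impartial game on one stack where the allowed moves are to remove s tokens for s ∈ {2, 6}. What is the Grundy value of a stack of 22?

Build the Grundy sequence with g(k) = mex{g(k−s) : s ∈ {2, 6}, s ≤ k}:
k:     0  1  2  3  4  5  6  7  8  9 10 11 12 13 14 15 16 17 18 19 20 21 22
g(k):  0  0  1  1  0  0  1  1  0  0  1  1  0  0  1  1  0  0  1  1  0  0  1
So g(22) = 1.

1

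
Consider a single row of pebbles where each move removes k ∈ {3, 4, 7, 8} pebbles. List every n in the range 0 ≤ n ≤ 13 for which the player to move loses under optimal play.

0, 1, 2, 11, 12, 13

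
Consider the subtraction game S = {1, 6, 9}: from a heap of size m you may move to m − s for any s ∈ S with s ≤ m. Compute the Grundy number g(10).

3

Compute g(0), g(1), … for moves {1, 6, 9}:
k:     0  1  2  3  4  5  6  7  8  9 10
g(k):  0  1  0  1  0  1  2  0  1  2  3
So g(10) = 3.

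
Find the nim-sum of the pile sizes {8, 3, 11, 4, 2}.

6

Compute the nim-sum pairwise:
8 ⊕ 3 = 11
11 ⊕ 11 = 0
0 ⊕ 4 = 4
4 ⊕ 2 = 6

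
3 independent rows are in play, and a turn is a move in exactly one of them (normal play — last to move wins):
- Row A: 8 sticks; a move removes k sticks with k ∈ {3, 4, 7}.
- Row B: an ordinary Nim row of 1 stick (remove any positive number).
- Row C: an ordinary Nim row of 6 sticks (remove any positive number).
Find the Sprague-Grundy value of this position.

5

Build the Grundy sequence for row A with g(k) = mex{g(k−s) : s ∈ {3, 4, 7}, s ≤ k}:
k:     0  1  2  3  4  5  6  7  8
g(k):  0  0  0  1  1  1  2  2  2
So g(8) = 2.
Row B is a plain Nim row of size 1, so its Grundy value is 1.
Row C is a plain Nim row of size 6, so its Grundy value is 6.
The value of a disjunctive sum is the nim-sum of the parts.
Combined value = 2 XOR 1 XOR 6 = 5.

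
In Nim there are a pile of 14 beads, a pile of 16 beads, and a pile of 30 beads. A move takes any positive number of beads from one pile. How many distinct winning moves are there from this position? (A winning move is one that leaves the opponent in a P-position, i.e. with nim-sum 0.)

Compute the nim-sum pairwise:
14 ^ 16 = 30
30 ^ 30 = 0
The nim-sum is already 0, so every move leaves a nonzero nim-sum — there are no winning moves.

0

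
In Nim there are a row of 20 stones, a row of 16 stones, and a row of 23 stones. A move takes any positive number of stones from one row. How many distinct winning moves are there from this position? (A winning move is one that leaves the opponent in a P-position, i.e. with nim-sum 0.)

Bitwise XOR of the heap sizes:
  10100  (20)
  10000  (16)
  10111  (23)
  -----
  10011  (19)
The overall nim-sum is X = 19. A row of size p has a winning move iff p XOR X < p (reduce it to p XOR X).
  20: 20 XOR 19 = 7 < 20 — winning move (to 7).
  16: 16 XOR 19 = 3 < 16 — winning move (to 3).
  23: 23 XOR 19 = 4 < 23 — winning move (to 4).
That gives 3 winning moves.

3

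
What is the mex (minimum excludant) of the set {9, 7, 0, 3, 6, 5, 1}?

The values 0, 1 are all present; 2 is the first non-negative integer missing from the set.

2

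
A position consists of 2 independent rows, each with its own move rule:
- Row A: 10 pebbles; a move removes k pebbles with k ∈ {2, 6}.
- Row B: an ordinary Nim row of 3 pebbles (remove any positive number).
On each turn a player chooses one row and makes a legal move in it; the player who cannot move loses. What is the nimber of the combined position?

2

Build the Grundy sequence for row A with g(k) = mex{g(k−s) : s ∈ {2, 6}, s ≤ k}:
g(0) = mex{} = 0
g(1) = mex{} = 0
g(2) = mex{0} = 1
g(3) = mex{0} = 1
g(4) = mex{1} = 0
g(5) = mex{1} = 0
g(6) = mex{0} = 1
g(7) = mex{0} = 1
g(8) = mex{1} = 0
g(9) = mex{1} = 0
g(10) = mex{0} = 1
So g(10) = 1.
Row B is a plain Nim row of size 3, so its Grundy value is 3.
By the Sprague-Grundy theorem, the Grundy value of a sum of independent games is the XOR of the component values.
Combined value = 1 ⊕ 3 = 2.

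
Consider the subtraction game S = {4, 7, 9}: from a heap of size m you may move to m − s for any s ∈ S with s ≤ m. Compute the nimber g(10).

Compute g(0), g(1), … for moves {4, 7, 9}:
g(0) = mex{} = 0
g(1) = mex{} = 0
g(2) = mex{} = 0
g(3) = mex{} = 0
g(4) = mex{0} = 1
g(5) = mex{0} = 1
g(6) = mex{0} = 1
g(7) = mex{0} = 1
g(8) = mex{0,1} = 2
g(9) = mex{0,1} = 2
g(10) = mex{0,1} = 2
So g(10) = 2.

2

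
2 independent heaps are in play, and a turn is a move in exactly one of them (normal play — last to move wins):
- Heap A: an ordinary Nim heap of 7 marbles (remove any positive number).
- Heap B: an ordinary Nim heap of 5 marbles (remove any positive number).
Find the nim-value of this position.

Heap A is a plain Nim heap of size 7, so its Grundy value is 7.
Heap B is a plain Nim heap of size 5, so its Grundy value is 5.
The value of a disjunctive sum is the nim-sum of the parts.
Combined value = 7 ⊕ 5 = 2.

2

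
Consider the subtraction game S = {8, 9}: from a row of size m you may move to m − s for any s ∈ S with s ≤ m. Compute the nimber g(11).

1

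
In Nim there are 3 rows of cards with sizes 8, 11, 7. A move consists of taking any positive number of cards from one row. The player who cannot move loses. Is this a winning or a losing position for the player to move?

Winning position

Nim-sum: 8 ^ 11 ^ 7 = 4.
The nim-sum is 4 ≠ 0, so this is an N-position: the player to move can win.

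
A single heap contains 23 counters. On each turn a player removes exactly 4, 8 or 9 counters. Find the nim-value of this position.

2

Build the Grundy sequence with g(k) = mex{g(k−s) : s ∈ {4, 8, 9}, s ≤ k}:
k:     0  1  2  3  4  5  6  7  8  9 10 11 12 13 14 15 16 17 18 19 20 21 22 23
g(k):  0  0  0  0  1  1  1  1  2  2  2  2  3  0  0  0  0  1  1  1  1  2  2  2
So g(23) = 2.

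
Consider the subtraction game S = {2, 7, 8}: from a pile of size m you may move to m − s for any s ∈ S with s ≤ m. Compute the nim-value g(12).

1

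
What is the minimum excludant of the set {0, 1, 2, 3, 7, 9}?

The values 0, 1, 2, 3 are all present; 4 is the first non-negative integer missing from the set.

4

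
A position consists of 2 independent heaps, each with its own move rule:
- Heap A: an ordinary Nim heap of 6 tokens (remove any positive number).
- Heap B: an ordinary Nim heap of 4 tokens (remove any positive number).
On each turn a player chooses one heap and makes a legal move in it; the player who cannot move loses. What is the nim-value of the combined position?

Heap A is a plain Nim heap of size 6, so its Grundy value is 6.
Heap B is a plain Nim heap of size 4, so its Grundy value is 4.
By the Sprague-Grundy theorem, the Grundy value of a sum of independent games is the XOR of the component values.
Combined value = 6 ⊕ 4 = 2.

2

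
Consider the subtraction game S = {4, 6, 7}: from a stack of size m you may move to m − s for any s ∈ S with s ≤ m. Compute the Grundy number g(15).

Compute g(0), g(1), … for moves {4, 6, 7}:
k:     0  1  2  3  4  5  6  7  8  9 10 11 12 13 14 15
g(k):  0  0  0  0  1  1  1  1  2  2  2  0  0  0  0  1
So g(15) = 1.

1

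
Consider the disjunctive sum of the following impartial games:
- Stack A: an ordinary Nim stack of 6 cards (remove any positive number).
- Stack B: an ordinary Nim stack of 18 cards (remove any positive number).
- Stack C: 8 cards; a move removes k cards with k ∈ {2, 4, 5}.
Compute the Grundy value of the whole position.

Stack A is a plain Nim stack of size 6, so its Grundy value is 6.
Stack B is a plain Nim stack of size 18, so its Grundy value is 18.
For stack C, compute g(0), g(1), … with moves {2, 4, 5}:
g(0) = mex{} = 0
g(1) = mex{} = 0
g(2) = mex{0} = 1
g(3) = mex{0} = 1
g(4) = mex{0,1} = 2
g(5) = mex{0,1} = 2
g(6) = mex{0,1,2} = 3
g(7) = mex{1,2} = 0
g(8) = mex{1,2,3} = 0
So g(8) = 0.
By the Sprague-Grundy theorem, the Grundy value of a sum of independent games is the XOR of the component values.
Combined value = 6 XOR 18 XOR 0 = 20.

20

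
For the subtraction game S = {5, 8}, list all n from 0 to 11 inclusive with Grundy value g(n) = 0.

Build the Grundy sequence with g(k) = mex{g(k−s) : s ∈ {5, 8}, s ≤ k}:
g(0) = mex{} = 0
g(1) = mex{} = 0
g(2) = mex{} = 0
g(3) = mex{} = 0
g(4) = mex{} = 0
g(5) = mex{0} = 1
g(6) = mex{0} = 1
g(7) = mex{0} = 1
g(8) = mex{0} = 1
g(9) = mex{0} = 1
g(10) = mex{0,1} = 2
g(11) = mex{0,1} = 2
The P-positions (g = 0) in 0..11 are 0, 1, 2, 3, 4.

0, 1, 2, 3, 4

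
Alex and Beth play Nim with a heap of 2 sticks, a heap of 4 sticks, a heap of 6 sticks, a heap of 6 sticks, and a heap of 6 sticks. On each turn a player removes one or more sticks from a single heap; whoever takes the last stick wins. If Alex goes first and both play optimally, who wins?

Nim-sum: 2 ^ 4 ^ 6 ^ 6 ^ 6 = 0.
The nim-sum is 0, so this is a P-position: the player to move is in a losing position under optimal play; Alex is about to move from it and so loses — Beth wins.

Beth wins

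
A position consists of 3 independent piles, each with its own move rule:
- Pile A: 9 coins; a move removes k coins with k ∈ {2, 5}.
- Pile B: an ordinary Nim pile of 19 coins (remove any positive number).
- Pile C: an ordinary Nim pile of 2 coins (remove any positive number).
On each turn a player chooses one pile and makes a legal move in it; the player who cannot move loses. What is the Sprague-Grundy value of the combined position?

16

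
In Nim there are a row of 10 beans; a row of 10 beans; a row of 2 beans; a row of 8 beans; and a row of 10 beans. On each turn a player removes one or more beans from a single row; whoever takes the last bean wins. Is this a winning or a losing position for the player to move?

Losing position

Write each in binary and XOR column by column:
  1010  (10)
  1010  (10)
  0010  (2)
  1000  (8)
  1010  (10)
  ----
  0000  (0)
The nim-sum is 0, so this is a P-position: the player to move is in a losing position under optimal play.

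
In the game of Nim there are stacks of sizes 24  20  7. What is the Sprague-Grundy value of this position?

Compute the nim-sum pairwise:
24 XOR 20 = 12
12 XOR 7 = 11

11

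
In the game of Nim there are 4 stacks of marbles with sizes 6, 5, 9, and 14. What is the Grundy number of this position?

Bitwise XOR of the heap sizes:
  0110  (6)
  0101  (5)
  1001  (9)
  1110  (14)
  ----
  0100  (4)

4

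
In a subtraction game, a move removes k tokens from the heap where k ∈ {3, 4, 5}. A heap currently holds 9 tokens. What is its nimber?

Compute g(0), g(1), … for moves {3, 4, 5}:
k:     0  1  2  3  4  5  6  7  8  9
g(k):  0  0  0  1  1  1  2  2  0  0
So g(9) = 0.

0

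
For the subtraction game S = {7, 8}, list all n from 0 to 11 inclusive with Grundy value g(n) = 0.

0, 1, 2, 3, 4, 5, 6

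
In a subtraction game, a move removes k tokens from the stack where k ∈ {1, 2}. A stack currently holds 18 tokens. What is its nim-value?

0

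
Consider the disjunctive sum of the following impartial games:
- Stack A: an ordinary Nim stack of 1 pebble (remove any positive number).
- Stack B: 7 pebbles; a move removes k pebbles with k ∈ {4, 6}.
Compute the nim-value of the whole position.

Stack A is a plain Nim stack of size 1, so its Grundy value is 1.
For stack B, compute g(0), g(1), … with moves {4, 6}:
g(0) = mex{} = 0
g(1) = mex{} = 0
g(2) = mex{} = 0
g(3) = mex{} = 0
g(4) = mex{0} = 1
g(5) = mex{0} = 1
g(6) = mex{0} = 1
g(7) = mex{0} = 1
So g(7) = 1.
The value of a disjunctive sum is the nim-sum of the parts.
Combined value = 1 XOR 1 = 0.

0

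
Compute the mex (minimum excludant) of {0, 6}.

0 is in the set but 1 is not, so the mex is 1.

1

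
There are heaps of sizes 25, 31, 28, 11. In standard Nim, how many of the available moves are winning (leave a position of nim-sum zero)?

In binary:
  11001  (25)
  11111  (31)
  11100  (28)
  01011  (11)
  -----
  10001  (17)
The overall nim-sum is X = 17. A heap of size p has a winning move iff p XOR X < p (reduce it to p XOR X).
  25: 25 XOR 17 = 8 < 25 — winning move (to 8).
  31: 31 XOR 17 = 14 < 31 — winning move (to 14).
  28: 28 XOR 17 = 13 < 28 — winning move (to 13).
  11: 11 XOR 17 = 26 ≥ 11 — no move.
That gives 3 winning moves.

3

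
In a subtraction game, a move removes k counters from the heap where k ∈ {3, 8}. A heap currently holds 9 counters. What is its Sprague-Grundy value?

Build the Grundy sequence with g(k) = mex{g(k−s) : s ∈ {3, 8}, s ≤ k}:
k:     0  1  2  3  4  5  6  7  8  9
g(k):  0  0  0  1  1  1  0  0  2  1
So g(9) = 1.

1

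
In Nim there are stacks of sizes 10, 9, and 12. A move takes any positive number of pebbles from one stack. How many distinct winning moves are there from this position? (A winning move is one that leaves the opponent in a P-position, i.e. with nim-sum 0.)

3

Compute the nim-sum pairwise:
10 ^ 9 = 3
3 ^ 12 = 15
The overall nim-sum is X = 15. A stack of size p has a winning move iff p XOR X < p (reduce it to p XOR X).
  10: 10 XOR 15 = 5 < 10 — winning move (to 5).
  9: 9 XOR 15 = 6 < 9 — winning move (to 6).
  12: 12 XOR 15 = 3 < 12 — winning move (to 3).
That gives 3 winning moves.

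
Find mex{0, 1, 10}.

The values 0, 1 are all present; 2 is the first non-negative integer missing from the set.

2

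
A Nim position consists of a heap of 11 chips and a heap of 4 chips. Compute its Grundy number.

In binary:
  1011  (11)
  0100  (4)
  ----
  1111  (15)

15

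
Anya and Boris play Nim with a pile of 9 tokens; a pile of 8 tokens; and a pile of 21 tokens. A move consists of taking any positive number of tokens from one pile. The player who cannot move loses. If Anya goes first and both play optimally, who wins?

Nim-sum: 9 ⊕ 8 ⊕ 21 = 20.
The nim-sum is 20 ≠ 0, so this is an N-position: the player to move can win; Anya has a winning move.

Anya wins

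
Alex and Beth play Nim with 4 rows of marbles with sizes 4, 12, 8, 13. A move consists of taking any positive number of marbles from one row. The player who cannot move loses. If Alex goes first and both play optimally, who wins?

Write each in binary and XOR column by column:
  0100  (4)
  1100  (12)
  1000  (8)
  1101  (13)
  ----
  1101  (13)
The nim-sum is 13 ≠ 0, so this is an N-position: the player to move can win; Alex has a winning move.

Alex wins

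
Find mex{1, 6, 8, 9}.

0

0 is not in the set, so the mex is 0.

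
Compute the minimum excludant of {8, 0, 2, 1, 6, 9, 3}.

The values 0, 1, 2, 3 are all present; 4 is the first non-negative integer missing from the set.

4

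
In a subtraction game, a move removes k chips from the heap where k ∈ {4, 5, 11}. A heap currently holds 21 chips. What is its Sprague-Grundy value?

1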